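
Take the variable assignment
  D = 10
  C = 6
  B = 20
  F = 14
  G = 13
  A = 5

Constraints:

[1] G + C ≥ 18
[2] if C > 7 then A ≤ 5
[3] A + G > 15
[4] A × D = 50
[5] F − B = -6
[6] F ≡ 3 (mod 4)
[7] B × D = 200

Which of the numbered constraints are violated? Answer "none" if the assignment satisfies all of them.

[1] G + C = 13 + 6 = 19; 19 ≥ 18 — satisfied.
[2] C = 6, not > 7; antecedent false, conditional vacuously true — satisfied.
[3] A + G = 5 + 13 = 18; 18 > 15 — satisfied.
[4] A × D = 5 × 10 = 50 — satisfied.
[5] F − B = 14 − 20 = -6 — satisfied.
[6] 14 mod 4 = 2, not 3 — violated.
[7] B × D = 20 × 10 = 200 — satisfied.

Constraint 6 does not hold.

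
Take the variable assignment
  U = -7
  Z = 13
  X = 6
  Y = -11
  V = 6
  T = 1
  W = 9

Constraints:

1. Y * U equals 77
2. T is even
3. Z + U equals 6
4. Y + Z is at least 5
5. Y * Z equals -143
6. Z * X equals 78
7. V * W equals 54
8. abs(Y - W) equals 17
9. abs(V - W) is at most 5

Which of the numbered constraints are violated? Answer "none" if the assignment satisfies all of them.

Constraints 2, 4, 8 are violated.

1. Y * U = -11 * (-7) = 77 — OK.
2. T = 1 is odd — violated.
3. Z + U = 13 + (-7) = 6 — OK.
4. Y + Z = -11 + 13 = 2; 2 < 5, bound 5 not met — violated.
5. Y * Z = -11 * 13 = -143 — OK.
6. Z * X = 13 * 6 = 78 — OK.
7. V * W = 6 * 9 = 54 — OK.
8. abs(-11 - 9) = 20, not 17 — violated.
9. abs(6 - 9) = 3; 3 ≤ 5 — OK.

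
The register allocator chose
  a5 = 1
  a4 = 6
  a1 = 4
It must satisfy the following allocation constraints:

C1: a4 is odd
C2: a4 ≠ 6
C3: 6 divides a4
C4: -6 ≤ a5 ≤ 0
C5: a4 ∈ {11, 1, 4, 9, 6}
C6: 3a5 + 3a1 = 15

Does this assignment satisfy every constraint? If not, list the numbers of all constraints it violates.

C1: a4 = 6 is even — violated.
C2: a4 = 6, but 6 is required to differ — violated.
C3: 6 / 6 = 1, so 6 divides 6 — OK.
C4: a5 = 1 is outside [-6, 0] — violated.
C5: a4 = 6 is in {11, 1, 4, 9, 6} — OK.
C6: 3a5 + 3a1 = 3(1) + 3(4) = 15 — OK.

Constraints 1, 2, and 4 are violated.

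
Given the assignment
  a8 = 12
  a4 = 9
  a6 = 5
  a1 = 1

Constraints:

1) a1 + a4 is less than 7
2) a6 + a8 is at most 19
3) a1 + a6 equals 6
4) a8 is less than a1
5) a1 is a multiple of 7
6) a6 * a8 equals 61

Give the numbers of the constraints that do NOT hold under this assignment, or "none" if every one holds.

1) a1 + a4 = 1 + 9 = 10; 10 ≥ 7, bound 7 not met — fails.
2) a6 + a8 = 5 + 12 = 17; 17 ≤ 19 — holds.
3) a1 + a6 = 1 + 5 = 6 — holds.
4) a8 = 12, a1 = 1; 12 ≥ 1 (want <) — fails.
5) 1 = 7*0 + 1, so 7 does not divide 1 — fails.
6) a6 * a8 = 5 * 12 = 60, not 61 — fails.

Constraints 1, 4, 5, 6 do not hold.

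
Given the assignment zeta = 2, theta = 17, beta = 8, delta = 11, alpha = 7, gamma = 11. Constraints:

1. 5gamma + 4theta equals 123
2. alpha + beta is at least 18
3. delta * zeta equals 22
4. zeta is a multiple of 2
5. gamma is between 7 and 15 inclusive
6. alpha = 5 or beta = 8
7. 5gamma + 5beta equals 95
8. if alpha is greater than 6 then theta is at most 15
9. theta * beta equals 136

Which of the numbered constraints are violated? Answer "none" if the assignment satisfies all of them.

Constraints 2, 8 do not hold.

1. 5gamma + 4theta = 5(11) + 4(17) = 123 — holds.
2. alpha + beta = 7 + 8 = 15; 15 < 18, bound 18 not met — fails.
3. delta * zeta = 11 * 2 = 22 — holds.
4. 2 / 2 = 1, so 2 divides 2 — holds.
5. gamma = 11 lies in [7, 15] — holds.
6. alpha = 7 ≠ 5, but beta = 8 = 8 (second disjunct) — holds.
7. 5gamma + 5beta = 5(11) + 5(8) = 95 — holds.
8. alpha = 7 > 6, so we need theta ≤ 15; but theta = 17 > 15 — fails.
9. theta * beta = 17 * 8 = 136 — holds.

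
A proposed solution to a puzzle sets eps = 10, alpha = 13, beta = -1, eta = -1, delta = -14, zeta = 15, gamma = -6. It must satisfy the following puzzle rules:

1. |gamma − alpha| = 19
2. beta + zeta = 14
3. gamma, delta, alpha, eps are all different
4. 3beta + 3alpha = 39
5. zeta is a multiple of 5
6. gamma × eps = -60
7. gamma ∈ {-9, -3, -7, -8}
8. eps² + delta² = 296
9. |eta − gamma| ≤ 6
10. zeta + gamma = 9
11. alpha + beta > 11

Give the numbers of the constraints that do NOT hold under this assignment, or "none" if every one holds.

No — constraints 4 and 7 are not satisfied.

1. |-6 − 13| = 19 — OK.
2. beta + zeta = -1 + 15 = 14 — OK.
3. values -6, -14, 13, 10 are pairwise distinct — OK.
4. 3beta + 3alpha = 3(-1) + 3(13) = 36, not 39 — violated.
5. 15 / 5 = 3, so 5 divides 15 — OK.
6. gamma × eps = -6 × 10 = -60 — OK.
7. gamma = -6 is not in {-9, -3, -7, -8} — violated.
8. eps² + delta² = 10² + (-14)² = 100 + 196 = 296 — OK.
9. |-1 − (-6)| = 5; 5 ≤ 6 — OK.
10. zeta + gamma = 15 + (-6) = 9 — OK.
11. alpha + beta = 13 + (-1) = 12; 12 > 11 — OK.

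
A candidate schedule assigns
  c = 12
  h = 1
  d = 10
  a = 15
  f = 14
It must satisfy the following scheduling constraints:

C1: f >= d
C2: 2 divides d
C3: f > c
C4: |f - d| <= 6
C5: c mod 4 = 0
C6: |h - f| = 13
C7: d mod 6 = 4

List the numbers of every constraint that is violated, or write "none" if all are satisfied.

C1: f = 14, d = 10; 14 ≥ 10  holds
C2: 10 / 2 = 5, so 2 divides 10  holds
C3: f = 14, c = 12; 14 > 12  holds
C4: |14 - 10| = 4; 4 ≤ 6  holds
C5: 12 mod 4 = 0  holds
C6: |1 - 14| = 13  holds
C7: 10 mod 6 = 4  holds

All constraints are satisfied.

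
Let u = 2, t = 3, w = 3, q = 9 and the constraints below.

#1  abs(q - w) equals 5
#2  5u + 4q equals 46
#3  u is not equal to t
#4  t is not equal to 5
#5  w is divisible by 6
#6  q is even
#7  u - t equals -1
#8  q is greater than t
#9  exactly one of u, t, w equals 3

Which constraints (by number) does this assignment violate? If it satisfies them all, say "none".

#1 abs(9 - 3) = 6, not 5 — violated.
#2 5u + 4q = 5(2) + 4(9) = 46 — satisfied.
#3 u = 2, t = 3; distinct — satisfied.
#4 t = 3, and 3 ≠ 5 — satisfied.
#5 3 = 6*0 + 3, so 6 does not divide 3 — violated.
#6 q = 9 is odd — violated.
#7 u - t = 2 - 3 = -1 — satisfied.
#8 q = 9, t = 3; 9 > 3 — satisfied.
#9 u=2, t=3, w=3; 2 of them equal 3, not exactly one — violated.

Constraints 1, 5, 6, and 9 are violated.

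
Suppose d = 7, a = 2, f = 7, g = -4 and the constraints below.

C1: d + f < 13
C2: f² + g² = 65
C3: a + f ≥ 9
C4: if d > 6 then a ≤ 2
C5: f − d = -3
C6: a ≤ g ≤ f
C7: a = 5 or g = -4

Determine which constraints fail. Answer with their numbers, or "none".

C1: d + f = 7 + 7 = 14; 14 ≥ 13, bound 13 not met — does not hold.
C2: f² + g² = 7² + (-4)² = 49 + 16 = 65 — holds.
C3: a + f = 2 + 7 = 9; 9 ≥ 9 — holds.
C4: d = 7 > 6, so we need a ≤ 2; a = 2 ≤ 2 — holds.
C5: f − d = 7 − 7 = 0, not -3 — does not hold.
C6: values 2, -4, 7; a = 2 is not ≤ g = -4 — does not hold.
C7: a = 2 ≠ 5, but g = -4 = -4 (second disjunct) — holds.

The assignment fails constraints 1, 5, 6.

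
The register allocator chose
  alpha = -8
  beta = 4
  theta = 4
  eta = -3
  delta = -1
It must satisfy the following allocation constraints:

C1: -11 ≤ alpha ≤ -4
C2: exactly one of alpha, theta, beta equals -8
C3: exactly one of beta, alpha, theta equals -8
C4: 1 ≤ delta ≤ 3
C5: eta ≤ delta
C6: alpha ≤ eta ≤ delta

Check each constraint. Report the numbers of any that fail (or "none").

C1: alpha = -8 lies in [-11, -4] — holds.
C2: alpha=-8, theta=4, beta=4; 1 of them equals -8 — holds.
C3: beta=4, alpha=-8, theta=4; 1 of them equals -8 — holds.
C4: delta = -1 is outside [1, 3] — fails.
C5: eta = -3, delta = -1; -3 ≤ -1 — holds.
C6: values -8 ≤ -3 ≤ -1 — holds.

No — constraint 4 is not satisfied.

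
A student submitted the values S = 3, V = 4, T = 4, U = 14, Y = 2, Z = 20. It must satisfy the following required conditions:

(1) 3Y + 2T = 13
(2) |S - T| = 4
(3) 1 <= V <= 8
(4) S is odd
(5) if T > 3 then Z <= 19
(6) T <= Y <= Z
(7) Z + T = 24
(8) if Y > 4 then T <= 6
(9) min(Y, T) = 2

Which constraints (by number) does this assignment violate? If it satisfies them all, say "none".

Constraints 1, 2, 5, 6 are violated.

(1) 3Y + 2T = 3(2) + 2(4) = 14, not 13  FAIL
(2) |3 - 4| = 1, not 4  FAIL
(3) V = 4 lies in [1, 8]  OK
(4) S = 3 is odd  OK
(5) T = 4 > 3, so we need Z ≤ 19; but Z = 20 > 19  FAIL
(6) values 4, 2, 20; T = 4 is not <= Y = 2  FAIL
(7) Z + T = 20 + 4 = 24  OK
(8) Y = 2, not > 4; antecedent false, conditional vacuously true  OK
(9) min(2, 4) = 2  OK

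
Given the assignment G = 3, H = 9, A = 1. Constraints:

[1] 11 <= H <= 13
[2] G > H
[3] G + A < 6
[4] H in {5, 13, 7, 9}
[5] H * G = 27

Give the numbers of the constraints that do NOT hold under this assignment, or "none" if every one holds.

Violated: 1, 2.

[1] H = 9 is outside [11, 13]  no
[2] G = 3, H = 9; 3 ≤ 9 (want >)  no
[3] G + A = 3 + 1 = 4; 4 < 6  yes
[4] H = 9 is in {5, 13, 7, 9}  yes
[5] H * G = 9 * 3 = 27  yes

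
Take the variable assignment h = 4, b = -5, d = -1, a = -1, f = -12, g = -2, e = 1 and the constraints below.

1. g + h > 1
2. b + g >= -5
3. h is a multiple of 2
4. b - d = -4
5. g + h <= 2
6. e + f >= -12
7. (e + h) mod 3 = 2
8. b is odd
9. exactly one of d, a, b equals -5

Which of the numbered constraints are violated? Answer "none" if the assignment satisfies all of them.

1. g + h = -2 + 4 = 2; 2 > 1 — satisfied.
2. b + g = -5 + (-2) = -7; -7 < -5, bound -5 not met — violated.
3. 4 / 2 = 2, so 2 divides 4 — satisfied.
4. b - d = -5 - (-1) = -4 — satisfied.
5. g + h = -2 + 4 = 2; 2 ≤ 2 — satisfied.
6. e + f = 1 + (-12) = -11; -11 ≥ -12 — satisfied.
7. e + h = 5; 5 mod 3 = 2 — satisfied.
8. b = -5 is odd — satisfied.
9. d=-1, a=-1, b=-5; 1 of them equals -5 — satisfied.

Violated: 2.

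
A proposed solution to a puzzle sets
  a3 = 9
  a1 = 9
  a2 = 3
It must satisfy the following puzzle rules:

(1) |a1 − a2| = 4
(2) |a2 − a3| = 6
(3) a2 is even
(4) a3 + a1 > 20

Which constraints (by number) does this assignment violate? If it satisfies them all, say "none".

(1) |9 − 3| = 6, not 4 — fails.
(2) |3 − 9| = 6 — holds.
(3) a2 = 3 is odd — fails.
(4) a3 + a1 = 9 + 9 = 18; 18 ≤ 20, bound 20 not met — fails.

The assignment fails constraints 1, 3, 4.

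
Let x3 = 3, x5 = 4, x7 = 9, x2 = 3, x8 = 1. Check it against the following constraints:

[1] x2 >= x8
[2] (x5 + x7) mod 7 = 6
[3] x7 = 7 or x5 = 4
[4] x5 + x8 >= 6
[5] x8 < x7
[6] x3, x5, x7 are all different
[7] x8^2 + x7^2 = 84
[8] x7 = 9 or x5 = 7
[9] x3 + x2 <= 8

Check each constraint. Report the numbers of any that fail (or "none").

[1] x2 = 3, x8 = 1; 3 ≥ 1  true
[2] x5 + x7 = 13; 13 mod 7 = 6  true
[3] x7 = 9 ≠ 7, but x5 = 4 = 4 (second disjunct)  true
[4] x5 + x8 = 4 + 1 = 5; 5 < 6, bound 6 not met  false
[5] x8 = 1, x7 = 9; 1 < 9  true
[6] values 3, 4, 9 are pairwise distinct  true
[7] x8^2 + x7^2 = 1^2 + 9^2 = 1 + 81 = 82, not 84  false
[8] x7 = 9 = 9 (first disjunct)  true
[9] x3 + x2 = 3 + 3 = 6; 6 ≤ 8  true

Constraints 4 and 7 are violated.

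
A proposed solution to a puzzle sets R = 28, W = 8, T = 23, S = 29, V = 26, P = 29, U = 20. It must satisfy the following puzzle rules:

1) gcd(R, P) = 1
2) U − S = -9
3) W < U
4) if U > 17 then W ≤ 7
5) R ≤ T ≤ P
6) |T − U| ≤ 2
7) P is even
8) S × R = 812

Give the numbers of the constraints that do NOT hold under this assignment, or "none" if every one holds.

1) gcd(28, 29) = 1  true
2) U − S = 20 − 29 = -9  true
3) W = 8, U = 20; 8 < 20  true
4) U = 20 > 17, so we need W ≤ 7; but W = 8 > 7  false
5) values 28, 23, 29; R = 28 is not ≤ T = 23  false
6) |23 − 20| = 3; 3 > 2, exceeds bound 2  false
7) P = 29 is odd  false
8) S × R = 29 × 28 = 812  true

No — constraints 4, 5, 6, and 7 are not satisfied.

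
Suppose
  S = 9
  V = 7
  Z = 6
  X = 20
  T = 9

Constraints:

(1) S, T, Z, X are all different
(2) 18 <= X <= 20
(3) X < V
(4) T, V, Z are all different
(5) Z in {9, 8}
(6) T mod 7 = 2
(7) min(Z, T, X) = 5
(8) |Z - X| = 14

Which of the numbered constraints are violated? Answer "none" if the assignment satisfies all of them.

(1) S = T = 9, not all different  false
(2) X = 20 lies in [18, 20]  true
(3) X = 20, V = 7; 20 ≥ 7 (want <)  false
(4) values 9, 7, 6 are pairwise distinct  true
(5) Z = 6 is not in {9, 8}  false
(6) 9 mod 7 = 2  true
(7) min(6, 9, 20) = 6, not 5  false
(8) |6 - 20| = 14  true

Constraints 1, 3, 5, and 7 are violated.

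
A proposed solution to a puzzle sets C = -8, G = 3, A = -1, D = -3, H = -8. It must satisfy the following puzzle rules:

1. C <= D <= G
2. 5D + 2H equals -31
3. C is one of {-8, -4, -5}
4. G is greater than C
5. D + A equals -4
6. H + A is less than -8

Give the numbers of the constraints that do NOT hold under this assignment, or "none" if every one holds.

None — every constraint holds.

1. values -8 <= -3 <= 3 — OK.
2. 5D + 2H = 5(-3) + 2(-8) = -31 — OK.
3. C = -8 is in {-8, -4, -5} — OK.
4. G = 3, C = -8; 3 > -8 — OK.
5. D + A = -3 + (-1) = -4 — OK.
6. H + A = -8 + (-1) = -9; -9 < -8 — OK.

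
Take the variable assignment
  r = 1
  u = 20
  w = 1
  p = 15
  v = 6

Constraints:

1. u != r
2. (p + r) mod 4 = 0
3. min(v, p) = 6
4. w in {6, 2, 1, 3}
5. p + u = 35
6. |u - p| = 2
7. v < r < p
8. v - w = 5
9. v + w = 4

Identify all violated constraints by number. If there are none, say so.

The assignment fails constraints 6, 7, and 9.

1. u = 20, r = 1; distinct — holds.
2. p + r = 16; 16 mod 4 = 0 — holds.
3. min(6, 15) = 6 — holds.
4. w = 1 is in {6, 2, 1, 3} — holds.
5. p + u = 15 + 20 = 35 — holds.
6. |20 - 15| = 5, not 2 — fails.
7. values 6, 1, 15; v = 6 is not < r = 1 — fails.
8. v - w = 6 - 1 = 5 — holds.
9. v + w = 6 + 1 = 7, not 4 — fails.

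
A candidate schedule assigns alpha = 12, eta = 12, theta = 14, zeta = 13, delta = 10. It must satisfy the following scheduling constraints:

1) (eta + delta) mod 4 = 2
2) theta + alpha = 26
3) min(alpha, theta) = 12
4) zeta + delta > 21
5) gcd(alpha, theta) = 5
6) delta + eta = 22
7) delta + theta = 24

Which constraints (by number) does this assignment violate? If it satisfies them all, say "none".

Violated: 5.

1) eta + delta = 22; 22 mod 4 = 2 — satisfied.
2) theta + alpha = 14 + 12 = 26 — satisfied.
3) min(12, 14) = 12 — satisfied.
4) zeta + delta = 13 + 10 = 23; 23 > 21 — satisfied.
5) gcd(12, 14) = 2, not 5 — violated.
6) delta + eta = 10 + 12 = 22 — satisfied.
7) delta + theta = 10 + 14 = 24 — satisfied.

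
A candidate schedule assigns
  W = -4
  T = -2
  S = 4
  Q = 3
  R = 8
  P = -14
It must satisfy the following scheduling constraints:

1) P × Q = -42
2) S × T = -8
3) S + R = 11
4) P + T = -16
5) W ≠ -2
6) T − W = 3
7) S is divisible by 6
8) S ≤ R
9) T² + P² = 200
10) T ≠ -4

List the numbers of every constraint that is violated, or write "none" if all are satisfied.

1) P × Q = -14 × 3 = -42 — OK.
2) S × T = 4 × (-2) = -8 — OK.
3) S + R = 4 + 8 = 12, not 11 — violated.
4) P + T = -14 + (-2) = -16 — OK.
5) W = -4, and -4 ≠ -2 — OK.
6) T − W = -2 − (-4) = 2, not 3 — violated.
7) 4 = 6×0 + 4, so 6 does not divide 4 — violated.
8) S = 4, R = 8; 4 ≤ 8 — OK.
9) T² + P² = (-2)² + (-14)² = 4 + 196 = 200 — OK.
10) T = -2, and -2 ≠ -4 — OK.

Constraints 3, 6, 7 do not hold.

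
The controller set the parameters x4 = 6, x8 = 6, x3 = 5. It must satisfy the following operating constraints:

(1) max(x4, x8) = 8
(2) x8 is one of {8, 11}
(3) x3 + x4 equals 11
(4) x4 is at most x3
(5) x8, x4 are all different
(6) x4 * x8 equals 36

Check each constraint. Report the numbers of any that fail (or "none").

Constraints 1, 2, 4, and 5 are violated.

(1) max(6, 6) = 6, not 8  fails
(2) x8 = 6 is not in {8, 11}  fails
(3) x3 + x4 = 5 + 6 = 11  holds
(4) x4 = 6, x3 = 5; 6 > 5 (want ≤)  fails
(5) x8 = x4 = 6, not all different  fails
(6) x4 * x8 = 6 * 6 = 36  holds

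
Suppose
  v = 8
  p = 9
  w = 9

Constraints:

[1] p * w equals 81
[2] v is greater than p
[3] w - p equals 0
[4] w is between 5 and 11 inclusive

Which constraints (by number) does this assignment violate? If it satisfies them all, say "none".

Constraint 2 does not hold.

[1] p * w = 9 * 9 = 81  holds
[2] v = 8, p = 9; 8 ≤ 9 (want >)  fails
[3] w - p = 9 - 9 = 0  holds
[4] w = 9 lies in [5, 11]  holds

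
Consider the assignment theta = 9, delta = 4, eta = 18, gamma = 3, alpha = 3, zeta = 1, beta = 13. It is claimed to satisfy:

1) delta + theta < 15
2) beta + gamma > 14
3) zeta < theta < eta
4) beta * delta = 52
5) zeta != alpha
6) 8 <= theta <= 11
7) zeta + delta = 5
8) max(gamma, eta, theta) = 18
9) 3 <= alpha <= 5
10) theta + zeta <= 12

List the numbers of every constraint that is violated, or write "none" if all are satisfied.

1) delta + theta = 4 + 9 = 13; 13 < 15  ✓
2) beta + gamma = 13 + 3 = 16; 16 > 14  ✓
3) values 1 < 9 < 18  ✓
4) beta * delta = 13 * 4 = 52  ✓
5) zeta = 1, alpha = 3; distinct  ✓
6) theta = 9 lies in [8, 11]  ✓
7) zeta + delta = 1 + 4 = 5  ✓
8) max(3, 18, 9) = 18  ✓
9) alpha = 3 lies in [3, 5]  ✓
10) theta + zeta = 9 + 1 = 10; 10 ≤ 12  ✓

None — every constraint holds.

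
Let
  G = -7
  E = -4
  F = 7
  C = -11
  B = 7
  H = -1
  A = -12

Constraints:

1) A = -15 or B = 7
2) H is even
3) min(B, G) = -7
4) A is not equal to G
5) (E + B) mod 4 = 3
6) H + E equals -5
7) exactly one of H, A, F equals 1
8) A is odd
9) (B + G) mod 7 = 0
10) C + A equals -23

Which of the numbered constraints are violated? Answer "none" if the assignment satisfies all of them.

No — constraints 2, 7, and 8 are not satisfied.

1) A = -12 ≠ -15, but B = 7 = 7 (second disjunct)  holds
2) H = -1 is odd  fails
3) min(7, -7) = -7  holds
4) A = -12, G = -7; distinct  holds
5) E + B = 3; 3 mod 4 = 3  holds
6) H + E = -1 + (-4) = -5  holds
7) H=-1, A=-12, F=7; 0 of them equal 1, not exactly one  fails
8) A = -12 is even  fails
9) B + G = 0; 0 mod 7 = 0  holds
10) C + A = -11 + (-12) = -23  holds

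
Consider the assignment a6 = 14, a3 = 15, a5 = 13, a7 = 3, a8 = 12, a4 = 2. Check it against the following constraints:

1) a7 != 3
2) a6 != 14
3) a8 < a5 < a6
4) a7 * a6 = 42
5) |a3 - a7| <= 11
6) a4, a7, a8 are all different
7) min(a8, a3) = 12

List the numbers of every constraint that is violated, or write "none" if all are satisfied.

Constraints 1, 2, 5 are violated.

1) a7 = 3, but 3 is required to differ — does not hold.
2) a6 = 14, but 14 is required to differ — does not hold.
3) values 12 < 13 < 14 — holds.
4) a7 * a6 = 3 * 14 = 42 — holds.
5) |15 - 3| = 12; 12 > 11, exceeds bound 11 — does not hold.
6) values 2, 3, 12 are pairwise distinct — holds.
7) min(12, 15) = 12 — holds.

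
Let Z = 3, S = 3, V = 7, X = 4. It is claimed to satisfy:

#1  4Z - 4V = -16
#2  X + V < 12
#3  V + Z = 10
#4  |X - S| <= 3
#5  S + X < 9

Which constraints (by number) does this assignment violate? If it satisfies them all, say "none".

#1 4Z - 4V = 4(3) - 4(7) = -16  holds
#2 X + V = 4 + 7 = 11; 11 < 12  holds
#3 V + Z = 7 + 3 = 10  holds
#4 |4 - 3| = 1; 1 ≤ 3  holds
#5 S + X = 3 + 4 = 7; 7 < 9  holds

All constraints are satisfied.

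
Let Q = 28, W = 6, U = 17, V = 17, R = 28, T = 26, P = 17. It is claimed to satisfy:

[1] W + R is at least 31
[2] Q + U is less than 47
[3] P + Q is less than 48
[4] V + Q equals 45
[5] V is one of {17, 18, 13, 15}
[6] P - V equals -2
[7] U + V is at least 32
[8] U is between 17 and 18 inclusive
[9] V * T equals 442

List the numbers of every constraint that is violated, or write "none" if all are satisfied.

[1] W + R = 6 + 28 = 34; 34 ≥ 31 — OK.
[2] Q + U = 28 + 17 = 45; 45 < 47 — OK.
[3] P + Q = 17 + 28 = 45; 45 < 48 — OK.
[4] V + Q = 17 + 28 = 45 — OK.
[5] V = 17 is in {17, 18, 13, 15} — OK.
[6] P - V = 17 - 17 = 0, not -2 — violated.
[7] U + V = 17 + 17 = 34; 34 ≥ 32 — OK.
[8] U = 17 lies in [17, 18] — OK.
[9] V * T = 17 * 26 = 442 — OK.

No — constraint 6 is not satisfied.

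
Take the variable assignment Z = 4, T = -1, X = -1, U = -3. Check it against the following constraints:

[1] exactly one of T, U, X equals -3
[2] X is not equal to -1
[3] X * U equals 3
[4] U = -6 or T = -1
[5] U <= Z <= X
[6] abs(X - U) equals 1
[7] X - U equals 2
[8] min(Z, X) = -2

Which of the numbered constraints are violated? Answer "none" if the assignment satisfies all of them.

The assignment fails constraints 2, 5, 6, and 8.

[1] T=-1, U=-3, X=-1; 1 of them equals -3 — holds.
[2] X = -1, but -1 is required to differ — does not hold.
[3] X * U = -1 * (-3) = 3 — holds.
[4] U = -3 ≠ -6, but T = -1 = -1 (second disjunct) — holds.
[5] values -3, 4, -1; Z = 4 is not <= X = -1 — does not hold.
[6] abs(-1 - (-3)) = 2, not 1 — does not hold.
[7] X - U = -1 - (-3) = 2 — holds.
[8] min(4, -1) = -1, not -2 — does not hold.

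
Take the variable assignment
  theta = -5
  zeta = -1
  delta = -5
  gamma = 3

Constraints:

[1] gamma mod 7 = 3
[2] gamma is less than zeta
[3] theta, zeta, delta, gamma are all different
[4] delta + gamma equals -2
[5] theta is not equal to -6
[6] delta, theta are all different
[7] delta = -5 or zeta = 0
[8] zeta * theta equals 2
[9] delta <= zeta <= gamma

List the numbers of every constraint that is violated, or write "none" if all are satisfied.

[1] 3 mod 7 = 3 — holds.
[2] gamma = 3, zeta = -1; 3 ≥ -1 (want <) — fails.
[3] theta = delta = -5, not all different — fails.
[4] delta + gamma = -5 + 3 = -2 — holds.
[5] theta = -5, and -5 ≠ -6 — holds.
[6] delta = theta = -5, not all different — fails.
[7] delta = -5 = -5 (first disjunct) — holds.
[8] zeta * theta = -1 * (-5) = 5, not 2 — fails.
[9] values -5 <= -1 <= 3 — holds.

Constraints 2, 3, 6, and 8 are violated.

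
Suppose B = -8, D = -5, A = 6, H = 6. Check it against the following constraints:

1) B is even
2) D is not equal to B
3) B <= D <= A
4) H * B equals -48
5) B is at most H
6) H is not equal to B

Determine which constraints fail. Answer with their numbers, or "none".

1) B = -8 is even — holds.
2) D = -5, B = -8; distinct — holds.
3) values -8 <= -5 <= 6 — holds.
4) H * B = 6 * (-8) = -48 — holds.
5) B = -8, H = 6; -8 ≤ 6 — holds.
6) H = 6, B = -8; distinct — holds.

No violations.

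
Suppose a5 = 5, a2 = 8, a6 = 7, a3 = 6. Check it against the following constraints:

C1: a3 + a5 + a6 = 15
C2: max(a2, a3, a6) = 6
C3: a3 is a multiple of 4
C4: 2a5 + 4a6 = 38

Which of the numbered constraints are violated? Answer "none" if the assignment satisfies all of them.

Constraints 1, 2, 3 are violated.

C1: a3 + a5 + a6 = 6 + 5 + 7 = 18, not 15  ✘
C2: max(8, 6, 7) = 8, not 6  ✘
C3: 6 = 4×1 + 2, so 4 does not divide 6  ✘
C4: 2a5 + 4a6 = 2(5) + 4(7) = 38  ✔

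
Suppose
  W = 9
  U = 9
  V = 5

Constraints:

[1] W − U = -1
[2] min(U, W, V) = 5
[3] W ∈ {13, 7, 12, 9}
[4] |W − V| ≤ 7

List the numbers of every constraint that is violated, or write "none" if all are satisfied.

[1] W − U = 9 − 9 = 0, not -1  fails
[2] min(9, 9, 5) = 5  holds
[3] W = 9 is in {13, 7, 12, 9}  holds
[4] |9 − 5| = 4; 4 ≤ 7  holds

Violated: 1.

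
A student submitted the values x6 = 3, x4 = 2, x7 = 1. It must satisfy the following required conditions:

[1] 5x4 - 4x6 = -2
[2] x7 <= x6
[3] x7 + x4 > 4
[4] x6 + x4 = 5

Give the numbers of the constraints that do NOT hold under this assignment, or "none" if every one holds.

[1] 5x4 - 4x6 = 5(2) - 4(3) = -2 — holds.
[2] x7 = 1, x6 = 3; 1 ≤ 3 — holds.
[3] x7 + x4 = 1 + 2 = 3; 3 ≤ 4, bound 4 not met — fails.
[4] x6 + x4 = 3 + 2 = 5 — holds.

Violated: 3.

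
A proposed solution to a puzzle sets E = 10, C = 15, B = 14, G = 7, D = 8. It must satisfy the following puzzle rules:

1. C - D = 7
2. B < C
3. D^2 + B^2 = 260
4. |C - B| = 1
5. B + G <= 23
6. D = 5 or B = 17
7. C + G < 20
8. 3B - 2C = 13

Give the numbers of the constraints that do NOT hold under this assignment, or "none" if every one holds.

No — constraints 6, 7, and 8 are not satisfied.

1. C - D = 15 - 8 = 7  ✔
2. B = 14, C = 15; 14 < 15  ✔
3. D^2 + B^2 = 8^2 + 14^2 = 64 + 196 = 260  ✔
4. |15 - 14| = 1  ✔
5. B + G = 14 + 7 = 21; 21 ≤ 23  ✔
6. D = 8 ≠ 5 and B = 14 ≠ 17; both disjuncts false  ✘
7. C + G = 15 + 7 = 22; 22 ≥ 20, bound 20 not met  ✘
8. 3B - 2C = 3(14) - 2(15) = 12, not 13  ✘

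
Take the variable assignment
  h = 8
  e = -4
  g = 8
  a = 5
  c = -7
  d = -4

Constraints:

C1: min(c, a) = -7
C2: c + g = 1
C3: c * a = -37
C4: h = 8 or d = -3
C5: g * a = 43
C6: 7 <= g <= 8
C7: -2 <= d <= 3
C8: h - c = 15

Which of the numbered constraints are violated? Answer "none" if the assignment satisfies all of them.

The assignment fails constraints 3, 5, 7.

C1: min(-7, 5) = -7  ✓
C2: c + g = -7 + 8 = 1  ✓
C3: c * a = -7 * 5 = -35, not -37  ✗
C4: h = 8 = 8 (first disjunct)  ✓
C5: g * a = 8 * 5 = 40, not 43  ✗
C6: g = 8 lies in [7, 8]  ✓
C7: d = -4 is outside [-2, 3]  ✗
C8: h - c = 8 - (-7) = 15  ✓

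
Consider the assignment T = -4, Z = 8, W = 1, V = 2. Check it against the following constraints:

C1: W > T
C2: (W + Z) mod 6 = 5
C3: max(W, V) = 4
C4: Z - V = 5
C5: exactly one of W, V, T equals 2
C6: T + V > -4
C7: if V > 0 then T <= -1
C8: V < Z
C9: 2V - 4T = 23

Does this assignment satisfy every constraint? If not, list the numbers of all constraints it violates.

C1: W = 1, T = -4; 1 > -4 — holds.
C2: W + Z = 9; 9 mod 6 = 3, not 5 — does not hold.
C3: max(1, 2) = 2, not 4 — does not hold.
C4: Z - V = 8 - 2 = 6, not 5 — does not hold.
C5: W=1, V=2, T=-4; 1 of them equals 2 — holds.
C6: T + V = -4 + 2 = -2; -2 > -4 — holds.
C7: V = 2 > 0, so we need T ≤ -1; T = -4 ≤ -1 — holds.
C8: V = 2, Z = 8; 2 < 8 — holds.
C9: 2V - 4T = 2(2) - 4(-4) = 20, not 23 — does not hold.

Violated: 2, 3, 4, and 9.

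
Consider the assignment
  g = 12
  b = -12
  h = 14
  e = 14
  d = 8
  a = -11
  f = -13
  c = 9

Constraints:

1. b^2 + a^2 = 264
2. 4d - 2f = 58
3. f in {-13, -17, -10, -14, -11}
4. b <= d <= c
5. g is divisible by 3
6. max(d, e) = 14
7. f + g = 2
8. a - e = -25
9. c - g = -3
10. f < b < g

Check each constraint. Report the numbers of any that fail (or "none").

No — constraints 1, 7 are not satisfied.

1. b^2 + a^2 = (-12)^2 + (-11)^2 = 144 + 121 = 265, not 264 — violated.
2. 4d - 2f = 4(8) - 2(-13) = 58 — satisfied.
3. f = -13 is in {-13, -17, -10, -14, -11} — satisfied.
4. values -12 <= 8 <= 9 — satisfied.
5. 12 / 3 = 4, so 3 divides 12 — satisfied.
6. max(8, 14) = 14 — satisfied.
7. f + g = -13 + 12 = -1, not 2 — violated.
8. a - e = -11 - 14 = -25 — satisfied.
9. c - g = 9 - 12 = -3 — satisfied.
10. values -13 < -12 < 12 — satisfied.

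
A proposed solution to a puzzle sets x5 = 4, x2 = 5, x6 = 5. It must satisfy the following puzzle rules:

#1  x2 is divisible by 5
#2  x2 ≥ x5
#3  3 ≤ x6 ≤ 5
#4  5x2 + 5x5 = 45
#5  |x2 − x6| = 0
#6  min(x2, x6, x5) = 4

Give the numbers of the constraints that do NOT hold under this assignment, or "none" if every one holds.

#1 5 / 5 = 1, so 5 divides 5 — satisfied.
#2 x2 = 5, x5 = 4; 5 ≥ 4 — satisfied.
#3 x6 = 5 lies in [3, 5] — satisfied.
#4 5x2 + 5x5 = 5(5) + 5(4) = 45 — satisfied.
#5 |5 − 5| = 0 — satisfied.
#6 min(5, 5, 4) = 4 — satisfied.

No violations.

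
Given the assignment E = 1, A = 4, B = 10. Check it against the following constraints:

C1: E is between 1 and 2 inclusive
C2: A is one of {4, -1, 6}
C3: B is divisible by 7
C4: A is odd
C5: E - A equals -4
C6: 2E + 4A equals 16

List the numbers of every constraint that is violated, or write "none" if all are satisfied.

C1: E = 1 lies in [1, 2] — satisfied.
C2: A = 4 is in {4, -1, 6} — satisfied.
C3: 10 = 7*1 + 3, so 7 does not divide 10 — violated.
C4: A = 4 is even — violated.
C5: E - A = 1 - 4 = -3, not -4 — violated.
C6: 2E + 4A = 2(1) + 4(4) = 18, not 16 — violated.

No — constraints 3, 4, 5, and 6 are not satisfied.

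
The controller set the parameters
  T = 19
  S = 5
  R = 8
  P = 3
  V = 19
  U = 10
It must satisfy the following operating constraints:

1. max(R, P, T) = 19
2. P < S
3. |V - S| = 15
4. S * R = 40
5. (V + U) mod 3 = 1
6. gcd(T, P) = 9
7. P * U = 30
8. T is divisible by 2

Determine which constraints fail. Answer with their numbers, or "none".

Violated: 3, 5, 6, and 8.

1. max(8, 3, 19) = 19 — holds.
2. P = 3, S = 5; 3 < 5 — holds.
3. |19 - 5| = 14, not 15 — does not hold.
4. S * R = 5 * 8 = 40 — holds.
5. V + U = 29; 29 mod 3 = 2, not 1 — does not hold.
6. gcd(19, 3) = 1, not 9 — does not hold.
7. P * U = 3 * 10 = 30 — holds.
8. 19 = 2*9 + 1, so 2 does not divide 19 — does not hold.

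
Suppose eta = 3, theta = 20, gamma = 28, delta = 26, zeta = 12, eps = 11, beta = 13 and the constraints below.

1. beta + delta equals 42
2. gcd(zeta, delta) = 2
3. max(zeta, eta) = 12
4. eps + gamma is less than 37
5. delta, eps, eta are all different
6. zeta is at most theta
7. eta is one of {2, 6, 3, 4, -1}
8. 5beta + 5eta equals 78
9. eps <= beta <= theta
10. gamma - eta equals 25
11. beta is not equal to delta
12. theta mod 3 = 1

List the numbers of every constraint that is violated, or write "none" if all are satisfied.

1. beta + delta = 13 + 26 = 39, not 42  FAIL
2. gcd(12, 26) = 2  OK
3. max(12, 3) = 12  OK
4. eps + gamma = 11 + 28 = 39; 39 ≥ 37, bound 37 not met  FAIL
5. values 26, 11, 3 are pairwise distinct  OK
6. zeta = 12, theta = 20; 12 ≤ 20  OK
7. eta = 3 is in {2, 6, 3, 4, -1}  OK
8. 5beta + 5eta = 5(13) + 5(3) = 80, not 78  FAIL
9. values 11 <= 13 <= 20  OK
10. gamma - eta = 28 - 3 = 25  OK
11. beta = 13, delta = 26; distinct  OK
12. 20 mod 3 = 2, not 1  FAIL

No — constraints 1, 4, 8, and 12 are not satisfied.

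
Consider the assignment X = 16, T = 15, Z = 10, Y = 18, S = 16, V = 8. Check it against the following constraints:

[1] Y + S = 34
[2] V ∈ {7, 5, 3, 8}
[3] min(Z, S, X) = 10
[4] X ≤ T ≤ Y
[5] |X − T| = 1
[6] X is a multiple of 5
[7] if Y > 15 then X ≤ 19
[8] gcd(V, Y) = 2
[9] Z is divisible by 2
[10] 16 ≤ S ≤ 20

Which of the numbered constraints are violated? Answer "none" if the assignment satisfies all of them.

Constraints 4 and 6 are violated.

[1] Y + S = 18 + 16 = 34  true
[2] V = 8 is in {7, 5, 3, 8}  true
[3] min(10, 16, 16) = 10  true
[4] values 16, 15, 18; X = 16 is not ≤ T = 15  false
[5] |16 − 15| = 1  true
[6] 16 = 5×3 + 1, so 5 does not divide 16  false
[7] Y = 18 > 15, so we need X ≤ 19; X = 16 ≤ 19  true
[8] gcd(8, 18) = 2  true
[9] 10 / 2 = 5, so 2 divides 10  true
[10] S = 16 lies in [16, 20]  true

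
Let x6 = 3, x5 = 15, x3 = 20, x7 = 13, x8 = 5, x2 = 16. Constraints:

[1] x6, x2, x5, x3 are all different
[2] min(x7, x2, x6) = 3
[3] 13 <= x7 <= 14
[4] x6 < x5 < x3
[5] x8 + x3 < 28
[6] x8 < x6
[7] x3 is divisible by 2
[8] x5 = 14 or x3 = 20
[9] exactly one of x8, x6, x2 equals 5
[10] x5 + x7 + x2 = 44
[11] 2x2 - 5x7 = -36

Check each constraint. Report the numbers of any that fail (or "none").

[1] values 3, 16, 15, 20 are pairwise distinct — satisfied.
[2] min(13, 16, 3) = 3 — satisfied.
[3] x7 = 13 lies in [13, 14] — satisfied.
[4] values 3 < 15 < 20 — satisfied.
[5] x8 + x3 = 5 + 20 = 25; 25 < 28 — satisfied.
[6] x8 = 5, x6 = 3; 5 ≥ 3 (want <) — violated.
[7] 20 / 2 = 10, so 2 divides 20 — satisfied.
[8] x5 = 15 ≠ 14, but x3 = 20 = 20 (second disjunct) — satisfied.
[9] x8=5, x6=3, x2=16; 1 of them equals 5 — satisfied.
[10] x5 + x7 + x2 = 15 + 13 + 16 = 44 — satisfied.
[11] 2x2 - 5x7 = 2(16) - 5(13) = -33, not -36 — violated.

No — constraints 6, 11 are not satisfied.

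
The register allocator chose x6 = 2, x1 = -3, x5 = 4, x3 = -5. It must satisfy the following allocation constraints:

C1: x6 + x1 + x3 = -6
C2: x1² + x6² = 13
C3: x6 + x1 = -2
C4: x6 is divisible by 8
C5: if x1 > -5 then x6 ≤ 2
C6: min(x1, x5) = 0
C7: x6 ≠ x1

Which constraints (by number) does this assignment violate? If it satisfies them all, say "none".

C1: x6 + x1 + x3 = 2 + (-3) + (-5) = -6  holds
C2: x1² + x6² = (-3)² + 2² = 9 + 4 = 13  holds
C3: x6 + x1 = 2 + (-3) = -1, not -2  fails
C4: 2 = 8×0 + 2, so 8 does not divide 2  fails
C5: x1 = -3 > -5, so we need x6 ≤ 2; x6 = 2 ≤ 2  holds
C6: min(-3, 4) = -3, not 0  fails
C7: x6 = 2, x1 = -3; distinct  holds

Constraints 3, 4, 6 do not hold.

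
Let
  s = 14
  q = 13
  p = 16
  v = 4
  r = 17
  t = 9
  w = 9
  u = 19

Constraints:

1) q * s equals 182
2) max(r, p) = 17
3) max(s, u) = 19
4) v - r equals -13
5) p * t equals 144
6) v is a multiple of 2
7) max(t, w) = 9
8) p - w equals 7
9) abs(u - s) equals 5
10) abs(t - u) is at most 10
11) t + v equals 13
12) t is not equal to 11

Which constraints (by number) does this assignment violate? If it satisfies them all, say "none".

1) q * s = 13 * 14 = 182  yes
2) max(17, 16) = 17  yes
3) max(14, 19) = 19  yes
4) v - r = 4 - 17 = -13  yes
5) p * t = 16 * 9 = 144  yes
6) 4 / 2 = 2, so 2 divides 4  yes
7) max(9, 9) = 9  yes
8) p - w = 16 - 9 = 7  yes
9) abs(19 - 14) = 5  yes
10) abs(9 - 19) = 10; 10 ≤ 10  yes
11) t + v = 9 + 4 = 13  yes
12) t = 9, and 9 ≠ 11  yes

All constraints are satisfied.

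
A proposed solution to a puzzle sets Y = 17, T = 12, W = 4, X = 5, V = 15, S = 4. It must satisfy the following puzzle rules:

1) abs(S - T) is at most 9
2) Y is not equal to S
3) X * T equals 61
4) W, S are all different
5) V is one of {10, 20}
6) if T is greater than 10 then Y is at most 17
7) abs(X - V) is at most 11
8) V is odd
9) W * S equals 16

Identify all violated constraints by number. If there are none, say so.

1) abs(4 - 12) = 8; 8 ≤ 9 — holds.
2) Y = 17, S = 4; distinct — holds.
3) X * T = 5 * 12 = 60, not 61 — fails.
4) W = S = 4, not all different — fails.
5) V = 15 is not in {10, 20} — fails.
6) T = 12 > 10, so we need Y ≤ 17; Y = 17 ≤ 17 — holds.
7) abs(5 - 15) = 10; 10 ≤ 11 — holds.
8) V = 15 is odd — holds.
9) W * S = 4 * 4 = 16 — holds.

Constraints 3, 4, 5 do not hold.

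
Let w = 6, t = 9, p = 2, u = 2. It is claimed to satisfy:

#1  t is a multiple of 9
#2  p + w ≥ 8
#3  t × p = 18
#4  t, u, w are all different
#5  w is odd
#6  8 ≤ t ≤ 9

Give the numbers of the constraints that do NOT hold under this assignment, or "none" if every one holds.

#1 9 / 9 = 1, so 9 divides 9  ✓
#2 p + w = 2 + 6 = 8; 8 ≥ 8  ✓
#3 t × p = 9 × 2 = 18  ✓
#4 values 9, 2, 6 are pairwise distinct  ✓
#5 w = 6 is even  ✗
#6 t = 9 lies in [8, 9]  ✓

Violated: 5.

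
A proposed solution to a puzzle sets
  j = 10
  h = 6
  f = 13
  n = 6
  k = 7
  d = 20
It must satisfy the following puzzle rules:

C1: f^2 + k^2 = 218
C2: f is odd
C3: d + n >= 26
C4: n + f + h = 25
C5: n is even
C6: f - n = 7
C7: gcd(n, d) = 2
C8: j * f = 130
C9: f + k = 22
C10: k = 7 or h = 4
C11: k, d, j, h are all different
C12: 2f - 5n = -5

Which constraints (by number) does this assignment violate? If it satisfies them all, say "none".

Constraints 9 and 12 are violated.

C1: f^2 + k^2 = 13^2 + 7^2 = 169 + 49 = 218  yes
C2: f = 13 is odd  yes
C3: d + n = 20 + 6 = 26; 26 ≥ 26  yes
C4: n + f + h = 6 + 13 + 6 = 25  yes
C5: n = 6 is even  yes
C6: f - n = 13 - 6 = 7  yes
C7: gcd(6, 20) = 2  yes
C8: j * f = 10 * 13 = 130  yes
C9: f + k = 13 + 7 = 20, not 22  no
C10: k = 7 = 7 (first disjunct)  yes
C11: values 7, 20, 10, 6 are pairwise distinct  yes
C12: 2f - 5n = 2(13) - 5(6) = -4, not -5  no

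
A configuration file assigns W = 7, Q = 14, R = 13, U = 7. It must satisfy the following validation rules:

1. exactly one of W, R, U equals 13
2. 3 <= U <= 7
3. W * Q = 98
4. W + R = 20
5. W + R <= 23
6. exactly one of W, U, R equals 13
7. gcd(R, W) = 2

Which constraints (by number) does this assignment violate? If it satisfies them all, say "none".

1. W=7, R=13, U=7; 1 of them equals 13 — OK.
2. U = 7 lies in [3, 7] — OK.
3. W * Q = 7 * 14 = 98 — OK.
4. W + R = 7 + 13 = 20 — OK.
5. W + R = 7 + 13 = 20; 20 ≤ 23 — OK.
6. W=7, U=7, R=13; 1 of them equals 13 — OK.
7. gcd(13, 7) = 1, not 2 — violated.

Constraint 7 does not hold.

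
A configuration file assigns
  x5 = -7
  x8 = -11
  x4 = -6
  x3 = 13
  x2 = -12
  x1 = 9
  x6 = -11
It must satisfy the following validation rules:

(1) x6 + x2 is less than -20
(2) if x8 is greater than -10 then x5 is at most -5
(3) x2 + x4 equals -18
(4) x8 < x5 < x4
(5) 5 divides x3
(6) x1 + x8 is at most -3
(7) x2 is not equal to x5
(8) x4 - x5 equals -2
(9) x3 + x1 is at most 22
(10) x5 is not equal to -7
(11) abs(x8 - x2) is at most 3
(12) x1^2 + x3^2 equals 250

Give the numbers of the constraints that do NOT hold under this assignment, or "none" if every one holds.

Constraints 5, 6, 8, and 10 do not hold.

(1) x6 + x2 = -11 + (-12) = -23; -23 < -20  OK
(2) x8 = -11, not > -10; antecedent false, conditional vacuously true  OK
(3) x2 + x4 = -12 + (-6) = -18  OK
(4) values -11 < -7 < -6  OK
(5) 13 = 5*2 + 3, so 5 does not divide 13  FAIL
(6) x1 + x8 = 9 + (-11) = -2; -2 > -3, bound -3 not met  FAIL
(7) x2 = -12, x5 = -7; distinct  OK
(8) x4 - x5 = -6 - (-7) = 1, not -2  FAIL
(9) x3 + x1 = 13 + 9 = 22; 22 ≤ 22  OK
(10) x5 = -7, but -7 is required to differ  FAIL
(11) abs(-11 - (-12)) = 1; 1 ≤ 3  OK
(12) x1^2 + x3^2 = 9^2 + 13^2 = 81 + 169 = 250  OK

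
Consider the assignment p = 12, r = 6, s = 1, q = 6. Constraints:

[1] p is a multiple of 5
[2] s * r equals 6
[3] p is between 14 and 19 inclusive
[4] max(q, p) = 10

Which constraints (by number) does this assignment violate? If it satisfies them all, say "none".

The assignment fails constraints 1, 3, and 4.

[1] 12 = 5*2 + 2, so 5 does not divide 12  fails
[2] s * r = 1 * 6 = 6  holds
[3] p = 12 is outside [14, 19]  fails
[4] max(6, 12) = 12, not 10  fails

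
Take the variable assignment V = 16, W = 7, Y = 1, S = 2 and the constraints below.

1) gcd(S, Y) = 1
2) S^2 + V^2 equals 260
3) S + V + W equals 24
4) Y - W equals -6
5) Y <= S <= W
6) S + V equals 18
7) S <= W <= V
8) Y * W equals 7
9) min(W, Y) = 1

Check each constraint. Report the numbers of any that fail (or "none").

1) gcd(2, 1) = 1 — holds.
2) S^2 + V^2 = 2^2 + 16^2 = 4 + 256 = 260 — holds.
3) S + V + W = 2 + 16 + 7 = 25, not 24 — fails.
4) Y - W = 1 - 7 = -6 — holds.
5) values 1 <= 2 <= 7 — holds.
6) S + V = 2 + 16 = 18 — holds.
7) values 2 <= 7 <= 16 — holds.
8) Y * W = 1 * 7 = 7 — holds.
9) min(7, 1) = 1 — holds.

The assignment fails constraint 3.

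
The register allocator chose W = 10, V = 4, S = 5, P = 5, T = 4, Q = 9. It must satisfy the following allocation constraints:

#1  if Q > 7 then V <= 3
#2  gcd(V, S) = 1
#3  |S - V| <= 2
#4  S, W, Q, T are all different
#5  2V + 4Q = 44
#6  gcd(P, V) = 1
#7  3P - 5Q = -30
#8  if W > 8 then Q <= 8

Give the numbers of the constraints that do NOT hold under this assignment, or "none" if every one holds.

#1 Q = 9 > 7, so we need V ≤ 3; but V = 4 > 3  no
#2 gcd(4, 5) = 1  yes
#3 |5 - 4| = 1; 1 ≤ 2  yes
#4 values 5, 10, 9, 4 are pairwise distinct  yes
#5 2V + 4Q = 2(4) + 4(9) = 44  yes
#6 gcd(5, 4) = 1  yes
#7 3P - 5Q = 3(5) - 5(9) = -30  yes
#8 W = 10 > 8, so we need Q ≤ 8; but Q = 9 > 8  no

No — constraints 1 and 8 are not satisfied.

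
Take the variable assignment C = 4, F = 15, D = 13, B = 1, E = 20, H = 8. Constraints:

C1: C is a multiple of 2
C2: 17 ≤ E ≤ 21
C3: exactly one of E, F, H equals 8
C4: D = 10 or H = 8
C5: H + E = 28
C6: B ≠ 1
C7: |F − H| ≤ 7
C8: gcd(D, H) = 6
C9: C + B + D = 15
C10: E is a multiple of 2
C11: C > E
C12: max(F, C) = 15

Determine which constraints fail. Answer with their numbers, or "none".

No — constraints 6, 8, 9, 11 are not satisfied.

C1: 4 / 2 = 2, so 2 divides 4  true
C2: E = 20 lies in [17, 21]  true
C3: E=20, F=15, H=8; 1 of them equals 8  true
C4: D = 13 ≠ 10, but H = 8 = 8 (second disjunct)  true
C5: H + E = 8 + 20 = 28  true
C6: B = 1, but 1 is required to differ  false
C7: |15 − 8| = 7; 7 ≤ 7  true
C8: gcd(13, 8) = 1, not 6  false
C9: C + B + D = 4 + 1 + 13 = 18, not 15  false
C10: 20 / 2 = 10, so 2 divides 20  true
C11: C = 4, E = 20; 4 ≤ 20 (want >)  false
C12: max(15, 4) = 15  true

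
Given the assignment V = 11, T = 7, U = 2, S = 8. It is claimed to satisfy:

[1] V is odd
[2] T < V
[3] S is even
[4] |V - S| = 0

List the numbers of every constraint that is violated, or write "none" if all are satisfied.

[1] V = 11 is odd  yes
[2] T = 7, V = 11; 7 < 11  yes
[3] S = 8 is even  yes
[4] |11 - 8| = 3, not 0  no

The assignment fails constraint 4.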